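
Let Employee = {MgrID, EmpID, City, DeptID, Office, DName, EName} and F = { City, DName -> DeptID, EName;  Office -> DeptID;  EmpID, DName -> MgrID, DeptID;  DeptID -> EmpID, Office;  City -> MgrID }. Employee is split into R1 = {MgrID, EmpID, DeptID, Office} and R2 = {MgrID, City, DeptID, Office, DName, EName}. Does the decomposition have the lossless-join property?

Common attributes: R1 ∩ R2 = {MgrID, DeptID, Office}.
Closure of {MgrID, DeptID, Office}: DeptID → EmpID, Office applies, adding EmpID. So (MgrID, DeptID, Office)⁺ = {MgrID, EmpID, DeptID, Office}.
This closure contains every attribute of R1, so R1 ∩ R2 → R1. The join is lossless.

Yes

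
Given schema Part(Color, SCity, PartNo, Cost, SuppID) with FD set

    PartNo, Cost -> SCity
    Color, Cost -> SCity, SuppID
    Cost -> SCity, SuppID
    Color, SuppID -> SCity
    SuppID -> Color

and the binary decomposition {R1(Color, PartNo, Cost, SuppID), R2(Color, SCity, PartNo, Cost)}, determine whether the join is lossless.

Common attributes: R1 ∩ R2 = {Color, PartNo, Cost}.
Closure of {Color, PartNo, Cost}: PartNo, Cost → SCity applies, adding SCity; Color, Cost → SCity, SuppID applies, adding SuppID. So (Color, PartNo, Cost)⁺ = {Color, SCity, PartNo, Cost, SuppID}.
This closure contains every attribute of R1, so R1 ∩ R2 → R1. The join is lossless.

Yes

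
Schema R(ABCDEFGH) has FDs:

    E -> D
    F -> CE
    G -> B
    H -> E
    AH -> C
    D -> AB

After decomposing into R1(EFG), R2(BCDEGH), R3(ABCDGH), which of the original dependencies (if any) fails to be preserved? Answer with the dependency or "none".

Check F → CE: no single fragment contains all of {CEF}, and the restricted closure of {F} across the fragments never reaches {CE}.
E → D is preserved.
G → B is preserved.
H → E is preserved.
AH → C is preserved.
D → AB is preserved.

F -> CE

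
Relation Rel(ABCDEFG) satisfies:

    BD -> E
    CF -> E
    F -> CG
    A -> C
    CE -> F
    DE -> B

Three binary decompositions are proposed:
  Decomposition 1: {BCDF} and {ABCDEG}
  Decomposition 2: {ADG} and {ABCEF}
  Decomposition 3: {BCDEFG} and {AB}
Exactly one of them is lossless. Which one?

Decomposition 1: common = {BCD}, closure = {BCDEFG} → lossless.
Decomposition 2: common = {A}, closure = {AC} → lossy.
Decomposition 3: common = {B}, closure = {B} → lossy.

Decomposition 1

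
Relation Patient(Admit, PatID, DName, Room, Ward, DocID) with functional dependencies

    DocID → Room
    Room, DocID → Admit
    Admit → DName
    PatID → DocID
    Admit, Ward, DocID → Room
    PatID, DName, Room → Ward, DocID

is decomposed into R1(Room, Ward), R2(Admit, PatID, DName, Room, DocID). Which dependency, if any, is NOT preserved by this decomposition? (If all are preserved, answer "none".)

Check PatID, DName, Room → Ward, DocID: no single fragment contains all of {PatID, DName, Room, Ward, DocID}, and the restricted closure of {PatID, DName, Room} across the fragments never reaches {Ward, DocID}.
DocID → Room is preserved.
Room, DocID → Admit is preserved.
Admit → DName is preserved.
PatID → DocID is preserved.
Admit, Ward, DocID → Room is preserved.

PatID, DName, Room → Ward, DocID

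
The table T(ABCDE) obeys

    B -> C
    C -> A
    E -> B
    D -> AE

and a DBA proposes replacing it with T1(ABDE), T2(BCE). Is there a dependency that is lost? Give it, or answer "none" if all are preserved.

C -> A

Check C → A: no single fragment contains all of {AC}, and the restricted closure of {C} across the fragments never reaches {A}.
B → C is preserved.
E → B is preserved.
D → AE is preserved.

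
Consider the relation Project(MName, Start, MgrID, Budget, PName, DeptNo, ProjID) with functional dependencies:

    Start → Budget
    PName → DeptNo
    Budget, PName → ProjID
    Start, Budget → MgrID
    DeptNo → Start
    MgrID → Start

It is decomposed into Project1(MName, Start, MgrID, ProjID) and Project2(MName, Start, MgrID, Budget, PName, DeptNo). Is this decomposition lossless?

Common attributes: Project1 ∩ Project2 = {MName, Start, MgrID}.
Closure of {MName, Start, MgrID}: Start → Budget applies, adding Budget. So (MName, Start, MgrID)⁺ = {MName, Start, MgrID, Budget}.
The closure contains neither all of Project1 = {MName, Start, MgrID, ProjID} nor all of Project2 = {MName, Start, MgrID, Budget, PName, DeptNo}, so the common attributes are not a superkey of either fragment. The join is lossy.

No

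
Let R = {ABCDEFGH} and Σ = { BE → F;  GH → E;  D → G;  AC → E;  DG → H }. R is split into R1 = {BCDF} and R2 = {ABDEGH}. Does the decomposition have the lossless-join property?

No

Common attributes: R1 ∩ R2 = {BD}.
Closure of {BD}: D → G applies, adding G; DG → H applies, adding H; GH → E applies, adding E; BE → F applies, adding F. So (BD)⁺ = {BDEFGH}.
The closure contains neither all of R1 = {BCDF} nor all of R2 = {ABDEGH}, so the common attributes are not a superkey of either fragment. The join is lossy.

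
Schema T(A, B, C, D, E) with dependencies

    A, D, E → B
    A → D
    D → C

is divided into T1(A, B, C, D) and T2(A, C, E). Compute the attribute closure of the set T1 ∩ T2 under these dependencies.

T1 ∩ T2 = {A, C}.
A → D applies, adding D
Closure: {A, C, D}.

A, C, D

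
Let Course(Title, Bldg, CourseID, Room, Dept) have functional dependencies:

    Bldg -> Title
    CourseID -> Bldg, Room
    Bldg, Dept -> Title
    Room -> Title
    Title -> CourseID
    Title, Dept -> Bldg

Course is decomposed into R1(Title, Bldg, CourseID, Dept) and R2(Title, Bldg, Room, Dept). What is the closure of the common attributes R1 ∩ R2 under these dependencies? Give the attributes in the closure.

Title, Bldg, CourseID, Room, Dept

R1 ∩ R2 = {Title, Bldg, Dept}.
Title → CourseID applies, adding CourseID
CourseID → Bldg, Room applies, adding Room
Closure: {Title, Bldg, CourseID, Room, Dept}.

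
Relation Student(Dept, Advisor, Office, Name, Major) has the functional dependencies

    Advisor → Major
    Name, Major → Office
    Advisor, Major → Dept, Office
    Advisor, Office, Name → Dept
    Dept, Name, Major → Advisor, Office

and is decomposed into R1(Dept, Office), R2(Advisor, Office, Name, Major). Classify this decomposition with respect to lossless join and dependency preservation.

Lossless test: (Office)⁺ = {Office}, which is a superkey of neither fragment — lossy.
Dependency preservation: the restricted closure of {Advisor, Major} across the fragments never reaches {Dept, Office}, so Advisor, Major → Dept, Office cannot be enforced without a join — not preserved.

lossy and not dependency-preserving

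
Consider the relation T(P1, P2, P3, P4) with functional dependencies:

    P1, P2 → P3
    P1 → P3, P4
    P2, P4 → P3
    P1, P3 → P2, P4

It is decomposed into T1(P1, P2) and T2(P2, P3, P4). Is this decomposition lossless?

Common attributes: T1 ∩ T2 = {P2}.
No dependency enlarges {P2}, so (P2)⁺ = {P2}.
The closure contains neither all of T1 = {P1, P2} nor all of T2 = {P2, P3, P4}, so the common attributes are not a superkey of either fragment. The join is lossy.

No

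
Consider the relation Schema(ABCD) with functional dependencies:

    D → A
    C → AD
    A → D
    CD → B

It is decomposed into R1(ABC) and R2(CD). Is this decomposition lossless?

Yes

Common attributes: R1 ∩ R2 = {C}.
Closure of {C}: C → AD applies, adding AD; CD → B applies, adding B. So (C)⁺ = {ABCD}.
This closure contains every attribute of R1, so R1 ∩ R2 → R1. The join is lossless.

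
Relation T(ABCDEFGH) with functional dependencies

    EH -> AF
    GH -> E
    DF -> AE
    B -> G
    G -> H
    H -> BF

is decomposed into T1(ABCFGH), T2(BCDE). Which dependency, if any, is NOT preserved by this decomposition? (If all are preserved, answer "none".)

Check DF → AE: no single fragment contains all of {ADEF}, and the restricted closure of {DF} across the fragments never reaches {AE}.
EH → AF is preserved.
GH → E is preserved.
B → G is preserved.
G → H is preserved.
H → BF is preserved.

DF -> AE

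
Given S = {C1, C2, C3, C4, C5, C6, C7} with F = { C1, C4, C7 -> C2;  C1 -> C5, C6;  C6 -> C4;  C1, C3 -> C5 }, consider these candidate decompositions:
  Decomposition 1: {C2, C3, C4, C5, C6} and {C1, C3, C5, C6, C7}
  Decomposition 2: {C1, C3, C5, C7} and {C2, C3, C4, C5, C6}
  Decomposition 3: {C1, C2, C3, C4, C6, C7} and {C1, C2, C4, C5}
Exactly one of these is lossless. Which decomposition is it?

Decomposition 1: common = {C3, C5, C6}, closure = {C3, C4, C5, C6} → lossy.
Decomposition 2: common = {C3, C5}, closure = {C3, C5} → lossy.
Decomposition 3: common = {C1, C2, C4}, closure = {C1, C2, C4, C5, C6} → lossless.

Decomposition 3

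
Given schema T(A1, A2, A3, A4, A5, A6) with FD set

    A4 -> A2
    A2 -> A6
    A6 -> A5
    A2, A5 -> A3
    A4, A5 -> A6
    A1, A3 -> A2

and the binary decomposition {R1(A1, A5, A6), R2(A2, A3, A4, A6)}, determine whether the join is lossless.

No

Common attributes: R1 ∩ R2 = {A6}.
Closure of {A6}: A6 → A5 applies, adding A5. So (A6)⁺ = {A5, A6}.
The closure contains neither all of R1 = {A1, A5, A6} nor all of R2 = {A2, A3, A4, A6}, so the common attributes are not a superkey of either fragment. The join is lossy.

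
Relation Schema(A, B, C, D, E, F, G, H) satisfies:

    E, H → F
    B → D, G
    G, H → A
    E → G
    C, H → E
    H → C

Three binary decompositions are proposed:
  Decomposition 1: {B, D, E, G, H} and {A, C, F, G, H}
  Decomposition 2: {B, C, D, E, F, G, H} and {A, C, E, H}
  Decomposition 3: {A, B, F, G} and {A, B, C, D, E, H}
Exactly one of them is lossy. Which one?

Decomposition 1: common = {G, H}, closure = {A, C, E, F, G, H} → lossless.
Decomposition 2: common = {C, E, H}, closure = {A, C, E, F, G, H} → lossless.
Decomposition 3: common = {A, B}, closure = {A, B, D, G} → lossy.

Decomposition 3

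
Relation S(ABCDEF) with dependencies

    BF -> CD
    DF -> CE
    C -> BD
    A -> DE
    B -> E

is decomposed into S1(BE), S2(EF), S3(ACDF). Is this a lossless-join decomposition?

Chase test. Columns are ABCDEF; row i has aⱼ where attribute j ∈ Si, else bᵢⱼ.
Initial tableau (one row per fragment):
  row 1: b11 a2 b13 b14 a5 b16
  row 2: b21 b22 b23 b24 a5 a6
  row 3: a1 b32 a3 a4 b35 a6
No row becomes fully distinguished — the join is lossy.

No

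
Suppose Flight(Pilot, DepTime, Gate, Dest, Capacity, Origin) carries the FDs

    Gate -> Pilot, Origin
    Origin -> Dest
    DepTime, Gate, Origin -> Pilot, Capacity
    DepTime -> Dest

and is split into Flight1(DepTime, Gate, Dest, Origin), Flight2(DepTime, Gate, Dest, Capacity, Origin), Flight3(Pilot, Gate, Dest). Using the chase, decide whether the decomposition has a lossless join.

Chase test. Columns are Pilot, DepTime, Gate, Dest, Capacity, Origin; row i has aⱼ where attribute j ∈ Flighti, else bᵢⱼ.
Initial tableau (one row per fragment):
  row 1: b11 a2 a3 a4 b15 a6
  row 2: b21 a2 a3 a4 a5 a6
  row 3: a1 b32 a3 a4 b35 b36
Rows 1 and 2 agree on Gate; apply Gate→Pilot, Origin and equate their Pilot, Origin entries.
Rows 1 and 3 agree on Gate; apply Gate→Pilot, Origin and equate their Pilot, Origin entries.
Rows 1 and 2 agree on DepTime, Gate, Origin; apply DepTime, Gate, Origin→Pilot, Capacity and equate their Pilot, Capacity entries.
Row 1 is now all distinguished symbols — the join is lossless.

Yes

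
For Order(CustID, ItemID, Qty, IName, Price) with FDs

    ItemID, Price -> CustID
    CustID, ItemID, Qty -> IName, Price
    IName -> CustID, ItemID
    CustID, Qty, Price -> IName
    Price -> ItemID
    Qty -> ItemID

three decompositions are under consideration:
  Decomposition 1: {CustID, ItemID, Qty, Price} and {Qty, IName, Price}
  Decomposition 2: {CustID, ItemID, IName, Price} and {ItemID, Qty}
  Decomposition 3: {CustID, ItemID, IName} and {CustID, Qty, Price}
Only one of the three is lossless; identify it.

Decomposition 1

Decomposition 1: common = {Qty, Price}, closure = {CustID, ItemID, Qty, IName, Price} → lossless.
Decomposition 2: common = {ItemID}, closure = {ItemID} → lossy.
Decomposition 3: common = {CustID}, closure = {CustID} → lossy.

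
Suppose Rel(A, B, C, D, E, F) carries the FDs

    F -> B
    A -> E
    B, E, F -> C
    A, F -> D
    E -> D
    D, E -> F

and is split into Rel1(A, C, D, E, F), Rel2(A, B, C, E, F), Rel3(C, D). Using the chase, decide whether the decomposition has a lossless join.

Yes

Chase test. Columns are A, B, C, D, E, F; row i has aⱼ where attribute j ∈ Reli, else bᵢⱼ.
Initial tableau (one row per fragment):
  row 1: a1 b12 a3 a4 a5 a6
  row 2: a1 a2 a3 b24 a5 a6
  row 3: b31 b32 a3 a4 b35 b36
Rows 1 and 2 agree on F; apply F→B and equate their B entries.
Rows 1 and 2 agree on A, F; apply A, F→D and equate their D entries.
Row 1 is now all distinguished symbols — the join is lossless.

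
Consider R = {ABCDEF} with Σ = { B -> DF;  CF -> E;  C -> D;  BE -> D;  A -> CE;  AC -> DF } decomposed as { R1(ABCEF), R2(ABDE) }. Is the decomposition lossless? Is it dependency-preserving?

lossless but not dependency-preserving

Lossless test: (ABE)⁺ = {ABCDEF}, which contains all of one fragment — lossless.
Dependency preservation: the restricted closure of {C} across the fragments never reaches {D}, so C → D cannot be enforced without a join — not preserved.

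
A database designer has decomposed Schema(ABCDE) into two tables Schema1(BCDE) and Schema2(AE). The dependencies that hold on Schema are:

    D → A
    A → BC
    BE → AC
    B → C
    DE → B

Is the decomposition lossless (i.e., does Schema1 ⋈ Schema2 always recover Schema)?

No

Common attributes: Schema1 ∩ Schema2 = {E}.
No dependency enlarges {E}, so (E)⁺ = {E}.
The closure contains neither all of Schema1 = {BCDE} nor all of Schema2 = {AE}, so the common attributes are not a superkey of either fragment. The join is lossy.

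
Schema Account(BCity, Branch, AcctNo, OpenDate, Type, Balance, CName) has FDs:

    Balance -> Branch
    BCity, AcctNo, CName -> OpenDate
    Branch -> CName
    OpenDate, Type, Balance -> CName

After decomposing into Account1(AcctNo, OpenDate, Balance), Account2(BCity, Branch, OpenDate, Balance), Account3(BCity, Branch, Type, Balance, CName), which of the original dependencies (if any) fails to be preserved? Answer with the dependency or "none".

BCity, AcctNo, CName -> OpenDate

Check BCity, AcctNo, CName → OpenDate: no single fragment contains all of {BCity, AcctNo, OpenDate, CName}, and the restricted closure of {BCity, AcctNo, CName} across the fragments never reaches {OpenDate}.
Balance → Branch is preserved.
Branch → CName is preserved.
OpenDate, Type, Balance → CName is preserved.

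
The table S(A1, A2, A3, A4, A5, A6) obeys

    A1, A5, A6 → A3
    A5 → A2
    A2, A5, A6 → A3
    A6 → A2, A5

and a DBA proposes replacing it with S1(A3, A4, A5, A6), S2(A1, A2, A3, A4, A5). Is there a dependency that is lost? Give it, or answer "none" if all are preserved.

none

A1, A5, A6 → A3: restricted closure across fragments reaches A3.
A5 → A2 lies within S2.
A2, A5, A6 → A3: restricted closure across fragments reaches A3.
A6 → A2, A5: restricted closure across fragments reaches A2, A5.
Every dependency is enforceable on the fragments, so the decomposition is dependency-preserving.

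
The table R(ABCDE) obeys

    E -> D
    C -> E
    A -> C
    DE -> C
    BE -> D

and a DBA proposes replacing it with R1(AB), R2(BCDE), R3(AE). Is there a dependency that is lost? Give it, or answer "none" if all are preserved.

none

E → D lies within R2.
C → E lies within R2.
A → C: restricted closure across fragments reaches C.
DE → C lies within R2.
BE → D lies within R2.
Every dependency is enforceable on the fragments, so the decomposition is dependency-preserving.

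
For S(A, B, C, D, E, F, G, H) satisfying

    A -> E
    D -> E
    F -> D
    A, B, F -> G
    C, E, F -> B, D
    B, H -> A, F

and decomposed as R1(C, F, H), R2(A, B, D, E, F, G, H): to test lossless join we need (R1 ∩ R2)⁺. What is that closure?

R1 ∩ R2 = {F, H}.
F → D applies, adding D
D → E applies, adding E
Closure: {D, E, F, H}.

D, E, F, H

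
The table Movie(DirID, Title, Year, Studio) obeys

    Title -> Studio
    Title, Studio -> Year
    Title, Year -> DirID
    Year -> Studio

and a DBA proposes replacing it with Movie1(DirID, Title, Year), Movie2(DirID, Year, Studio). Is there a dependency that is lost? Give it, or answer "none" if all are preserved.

Title → Studio: restricted closure across fragments reaches Studio.
Title, Studio → Year: restricted closure across fragments reaches Year.
Title, Year → DirID lies within Movie1.
Year → Studio lies within Movie2.
Every dependency is enforceable on the fragments, so the decomposition is dependency-preserving.

none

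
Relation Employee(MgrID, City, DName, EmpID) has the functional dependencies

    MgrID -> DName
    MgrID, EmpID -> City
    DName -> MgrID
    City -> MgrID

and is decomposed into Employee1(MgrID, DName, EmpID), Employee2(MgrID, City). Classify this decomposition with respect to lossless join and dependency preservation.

lossy and not dependency-preserving

Lossless test: (MgrID)⁺ = {MgrID, DName}, which is a superkey of neither fragment — lossy.
Dependency preservation: the restricted closure of {MgrID, EmpID} across the fragments never reaches {City}, so MgrID, EmpID → City cannot be enforced without a join — not preserved.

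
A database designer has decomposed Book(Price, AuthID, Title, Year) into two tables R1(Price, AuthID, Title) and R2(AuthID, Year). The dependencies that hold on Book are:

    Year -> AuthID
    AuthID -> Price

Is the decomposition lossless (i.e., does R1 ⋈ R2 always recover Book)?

Common attributes: R1 ∩ R2 = {AuthID}.
Closure of {AuthID}: AuthID → Price applies, adding Price. So (AuthID)⁺ = {Price, AuthID}.
The closure contains neither all of R1 = {Price, AuthID, Title} nor all of R2 = {AuthID, Year}, so the common attributes are not a superkey of either fragment. The join is lossy.

No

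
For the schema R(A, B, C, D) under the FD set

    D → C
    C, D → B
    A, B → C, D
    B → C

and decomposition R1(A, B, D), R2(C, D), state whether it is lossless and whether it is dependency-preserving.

lossless but not dependency-preserving

Lossless test: (D)⁺ = {B, C, D}, which contains all of one fragment — lossless.
Dependency preservation: the restricted closure of {B} across the fragments never reaches {C}, so B → C cannot be enforced without a join — not preserved.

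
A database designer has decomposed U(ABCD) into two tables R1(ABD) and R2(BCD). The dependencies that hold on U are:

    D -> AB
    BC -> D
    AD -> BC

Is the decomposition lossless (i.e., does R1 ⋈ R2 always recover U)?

Common attributes: R1 ∩ R2 = {BD}.
Closure of {BD}: D → AB applies, adding A; AD → BC applies, adding C. So (BD)⁺ = {ABCD}.
This closure contains every attribute of R1, so R1 ∩ R2 → R1. The join is lossless.

Yes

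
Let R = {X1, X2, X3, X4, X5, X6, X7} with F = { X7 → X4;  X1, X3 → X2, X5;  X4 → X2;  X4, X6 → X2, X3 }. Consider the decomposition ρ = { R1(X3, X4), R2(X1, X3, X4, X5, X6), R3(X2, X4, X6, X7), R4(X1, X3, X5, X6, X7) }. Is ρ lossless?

Chase test. Columns are X1, X2, X3, X4, X5, X6, X7; row i has aⱼ where attribute j ∈ Ri, else bᵢⱼ.
Initial tableau (one row per fragment):
  row 1: b11 b12 a3 a4 b15 b16 b17
  row 2: a1 b22 a3 a4 a5 a6 b27
  row 3: b31 a2 b33 a4 b35 a6 a7
  row 4: a1 b42 a3 b44 a5 a6 a7
Rows 3 and 4 agree on X7; apply X7→X4 and equate their X4 entries.
Rows 2 and 4 agree on X1, X3; apply X1, X3→X2, X5 and equate their X2, X5 entries.
Rows 1 and 2 agree on X4; apply X4→X2 and equate their X2 entries.
Rows 1 and 3 agree on X4; apply X4→X2 and equate their X2 entries.
Rows 2 and 3 agree on X4, X6; apply X4, X6→X2, X3 and equate their X2, X3 entries.
Row 4 is now all distinguished symbols — the join is lossless.

Yes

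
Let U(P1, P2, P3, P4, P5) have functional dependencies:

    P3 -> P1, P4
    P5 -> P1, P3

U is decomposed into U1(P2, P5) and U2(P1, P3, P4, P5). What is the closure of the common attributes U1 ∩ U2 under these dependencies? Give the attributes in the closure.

U1 ∩ U2 = {P5}.
P5 → P1, P3 applies, adding P1, P3
P3 → P1, P4 applies, adding P4
Closure: {P1, P3, P4, P5}.

P1, P3, P4, P5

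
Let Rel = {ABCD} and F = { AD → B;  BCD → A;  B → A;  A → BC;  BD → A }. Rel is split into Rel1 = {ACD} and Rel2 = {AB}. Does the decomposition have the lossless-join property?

Common attributes: Rel1 ∩ Rel2 = {A}.
Closure of {A}: A → BC applies, adding BC. So (A)⁺ = {ABC}.
This closure contains every attribute of Rel2, so Rel1 ∩ Rel2 → Rel2. The join is lossless.

Yes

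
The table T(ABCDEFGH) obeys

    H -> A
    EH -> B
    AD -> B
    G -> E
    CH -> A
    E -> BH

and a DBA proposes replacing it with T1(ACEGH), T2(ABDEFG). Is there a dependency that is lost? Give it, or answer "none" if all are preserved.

H → A lies within T1.
EH → B: restricted closure across fragments reaches B.
AD → B lies within T2.
G → E lies within T1.
CH → A lies within T1.
E → BH: restricted closure across fragments reaches BH.
Every dependency is enforceable on the fragments, so the decomposition is dependency-preserving.

none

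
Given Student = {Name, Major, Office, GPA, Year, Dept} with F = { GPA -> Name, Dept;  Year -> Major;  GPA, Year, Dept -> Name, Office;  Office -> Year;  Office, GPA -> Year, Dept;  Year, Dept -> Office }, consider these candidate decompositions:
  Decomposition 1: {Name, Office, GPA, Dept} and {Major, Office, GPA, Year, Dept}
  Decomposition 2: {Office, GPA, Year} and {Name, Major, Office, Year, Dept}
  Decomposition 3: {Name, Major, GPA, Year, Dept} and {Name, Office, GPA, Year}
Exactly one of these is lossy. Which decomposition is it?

Decomposition 2

Decomposition 1: common = {Office, GPA, Dept}, closure = {Name, Major, Office, GPA, Year, Dept} → lossless.
Decomposition 2: common = {Office, Year}, closure = {Major, Office, Year} → lossy.
Decomposition 3: common = {Name, GPA, Year}, closure = {Name, Major, Office, GPA, Year, Dept} → lossless.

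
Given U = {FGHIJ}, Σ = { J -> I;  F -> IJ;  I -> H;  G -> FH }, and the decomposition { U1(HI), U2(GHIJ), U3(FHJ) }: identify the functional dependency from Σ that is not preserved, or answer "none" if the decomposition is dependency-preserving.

Check G → FH: no single fragment contains all of {FGH}, and the restricted closure of {G} across the fragments never reaches {FH}.
J → I is preserved.
F → IJ is preserved.
I → H is preserved.

G -> FH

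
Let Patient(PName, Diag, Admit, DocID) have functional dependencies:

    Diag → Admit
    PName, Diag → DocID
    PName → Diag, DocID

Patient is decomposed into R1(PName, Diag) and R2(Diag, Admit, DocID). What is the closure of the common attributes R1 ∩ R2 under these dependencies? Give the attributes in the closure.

Diag, Admit

R1 ∩ R2 = {Diag}.
Diag → Admit applies, adding Admit
Closure: {Diag, Admit}.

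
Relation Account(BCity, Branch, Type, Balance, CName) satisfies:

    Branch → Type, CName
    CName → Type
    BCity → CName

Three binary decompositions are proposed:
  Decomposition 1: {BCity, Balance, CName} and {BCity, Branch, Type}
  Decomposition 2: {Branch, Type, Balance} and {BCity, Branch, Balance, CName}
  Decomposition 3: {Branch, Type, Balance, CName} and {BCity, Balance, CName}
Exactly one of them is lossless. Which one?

Decomposition 2

Decomposition 1: common = {BCity}, closure = {BCity, Type, CName} → lossy.
Decomposition 2: common = {Branch, Balance}, closure = {Branch, Type, Balance, CName} → lossless.
Decomposition 3: common = {Balance, CName}, closure = {Type, Balance, CName} → lossy.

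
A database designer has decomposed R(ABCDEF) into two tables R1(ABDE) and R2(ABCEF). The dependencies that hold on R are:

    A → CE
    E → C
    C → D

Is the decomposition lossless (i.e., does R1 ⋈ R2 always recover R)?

Yes

Common attributes: R1 ∩ R2 = {ABE}.
Closure of {ABE}: A → CE applies, adding C; C → D applies, adding D. So (ABE)⁺ = {ABCDE}.
This closure contains every attribute of R1, so R1 ∩ R2 → R1. The join is lossless.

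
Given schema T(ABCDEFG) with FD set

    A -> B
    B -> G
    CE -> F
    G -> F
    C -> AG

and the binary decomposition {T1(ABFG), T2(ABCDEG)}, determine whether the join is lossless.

Common attributes: T1 ∩ T2 = {ABG}.
Closure of {ABG}: G → F applies, adding F. So (ABG)⁺ = {ABFG}.
This closure contains every attribute of T1, so T1 ∩ T2 → T1. The join is lossless.

Yes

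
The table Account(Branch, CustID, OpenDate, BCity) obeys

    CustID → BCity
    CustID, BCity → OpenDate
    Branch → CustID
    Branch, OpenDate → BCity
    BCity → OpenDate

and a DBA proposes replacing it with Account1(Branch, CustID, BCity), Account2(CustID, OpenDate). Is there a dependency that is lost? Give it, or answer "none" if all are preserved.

Check BCity → OpenDate: no single fragment contains all of {OpenDate, BCity}, and the restricted closure of {BCity} across the fragments never reaches {OpenDate}.
CustID → BCity is preserved.
CustID, BCity → OpenDate is preserved.
Branch → CustID is preserved.
Branch, OpenDate → BCity is preserved.

BCity → OpenDate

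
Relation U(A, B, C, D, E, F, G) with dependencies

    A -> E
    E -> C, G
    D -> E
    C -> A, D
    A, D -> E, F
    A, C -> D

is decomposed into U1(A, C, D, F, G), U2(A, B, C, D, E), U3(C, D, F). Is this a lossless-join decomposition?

Chase test. Columns are A, B, C, D, E, F, G; row i has aⱼ where attribute j ∈ Ui, else bᵢⱼ.
Initial tableau (one row per fragment):
  row 1: a1 b12 a3 a4 b15 a6 a7
  row 2: a1 a2 a3 a4 a5 b26 b27
  row 3: b31 b32 a3 a4 b35 a6 b37
Rows 1 and 2 agree on A; apply A→E and equate their E entries.
Rows 1 and 2 agree on E; apply E→C, G and equate their C, G entries.
Rows 1 and 3 agree on D; apply D→E and equate their E entries.
Rows 1 and 3 agree on C; apply C→A, D and equate their A, D entries.
Rows 1 and 2 agree on A, D; apply A, D→E, F and equate their E, F entries.
Rows 1 and 3 agree on E; apply E→C, G and equate their C, G entries.
Row 2 is now all distinguished symbols — the join is lossless.

Yes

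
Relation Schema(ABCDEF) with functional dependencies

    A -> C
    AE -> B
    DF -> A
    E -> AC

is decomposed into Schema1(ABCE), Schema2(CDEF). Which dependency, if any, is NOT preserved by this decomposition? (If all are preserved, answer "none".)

Check DF → A: no single fragment contains all of {ADF}, and the restricted closure of {DF} across the fragments never reaches {A}.
A → C is preserved.
AE → B is preserved.
E → AC is preserved.

DF -> A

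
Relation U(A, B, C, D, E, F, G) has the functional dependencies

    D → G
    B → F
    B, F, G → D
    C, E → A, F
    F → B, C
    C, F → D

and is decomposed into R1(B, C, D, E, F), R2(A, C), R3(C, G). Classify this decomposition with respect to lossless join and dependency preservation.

lossy and not dependency-preserving

Lossless test (chase): applying each FD to every pair of rows produces no changes in the tableau, so no row becomes fully distinguished — the join is lossy.
Dependency preservation: the restricted closure of {D} across the fragments never reaches {G}, so D → G cannot be enforced without a join — not preserved.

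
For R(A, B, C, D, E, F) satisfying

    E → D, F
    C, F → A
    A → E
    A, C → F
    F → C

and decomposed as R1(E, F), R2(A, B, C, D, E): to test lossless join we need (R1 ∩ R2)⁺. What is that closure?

A, C, D, E, F

R1 ∩ R2 = {E}.
E → D, F applies, adding D, F
F → C applies, adding C
C, F → A applies, adding A
Closure: {A, C, D, E, F}.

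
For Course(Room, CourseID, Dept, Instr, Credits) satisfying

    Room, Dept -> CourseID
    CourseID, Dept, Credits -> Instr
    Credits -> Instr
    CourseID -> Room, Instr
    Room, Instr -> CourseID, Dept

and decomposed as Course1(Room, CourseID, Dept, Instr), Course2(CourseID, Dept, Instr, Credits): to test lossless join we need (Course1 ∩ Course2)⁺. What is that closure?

Room, CourseID, Dept, Instr

Course1 ∩ Course2 = {CourseID, Dept, Instr}.
CourseID → Room, Instr applies, adding Room
Closure: {Room, CourseID, Dept, Instr}.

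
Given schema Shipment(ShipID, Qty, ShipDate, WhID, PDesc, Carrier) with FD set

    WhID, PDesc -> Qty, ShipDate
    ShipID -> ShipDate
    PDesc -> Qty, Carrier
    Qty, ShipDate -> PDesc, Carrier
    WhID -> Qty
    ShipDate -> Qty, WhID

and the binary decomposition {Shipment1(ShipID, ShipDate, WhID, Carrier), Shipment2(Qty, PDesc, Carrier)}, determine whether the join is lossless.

No

Common attributes: Shipment1 ∩ Shipment2 = {Carrier}.
No dependency enlarges {Carrier}, so (Carrier)⁺ = {Carrier}.
The closure contains neither all of Shipment1 = {ShipID, ShipDate, WhID, Carrier} nor all of Shipment2 = {Qty, PDesc, Carrier}, so the common attributes are not a superkey of either fragment. The join is lossy.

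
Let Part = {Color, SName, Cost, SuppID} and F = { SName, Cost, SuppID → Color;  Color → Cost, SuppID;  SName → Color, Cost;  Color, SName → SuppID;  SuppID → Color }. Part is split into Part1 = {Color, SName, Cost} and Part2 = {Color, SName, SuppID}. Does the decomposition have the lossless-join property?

Yes

Common attributes: Part1 ∩ Part2 = {Color, SName}.
Closure of {Color, SName}: Color → Cost, SuppID applies, adding Cost, SuppID. So (Color, SName)⁺ = {Color, SName, Cost, SuppID}.
This closure contains every attribute of Part1, so Part1 ∩ Part2 → Part1. The join is lossless.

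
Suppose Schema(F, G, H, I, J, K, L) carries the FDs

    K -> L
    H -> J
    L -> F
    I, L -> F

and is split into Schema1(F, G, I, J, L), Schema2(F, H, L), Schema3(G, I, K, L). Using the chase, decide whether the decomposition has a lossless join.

Chase test. Columns are F, G, H, I, J, K, L; row i has aⱼ where attribute j ∈ Schemai, else bᵢⱼ.
Initial tableau (one row per fragment):
  row 1: a1 a2 b13 a4 a5 b16 a7
  row 2: a1 b22 a3 b24 b25 b26 a7
  row 3: b31 a2 b33 a4 b35 a6 a7
Rows 1 and 3 agree on L; apply L→F and equate their F entries.
No row becomes fully distinguished — the join is lossy.

No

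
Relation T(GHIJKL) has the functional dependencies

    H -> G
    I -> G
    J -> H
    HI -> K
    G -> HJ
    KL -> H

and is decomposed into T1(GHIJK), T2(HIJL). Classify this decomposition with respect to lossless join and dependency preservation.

Lossless test: (HIJ)⁺ = {GHIJK}, which contains all of one fragment — lossless.
Dependency preservation: the restricted closure of {KL} across the fragments never reaches {H}, so KL → H cannot be enforced without a join — not preserved.

lossless but not dependency-preserving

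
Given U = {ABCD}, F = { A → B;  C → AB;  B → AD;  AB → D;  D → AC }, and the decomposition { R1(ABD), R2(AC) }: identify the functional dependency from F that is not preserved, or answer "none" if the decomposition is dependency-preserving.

none

A → B lies within R1.
C → AB: restricted closure across fragments reaches AB.
B → AD lies within R1.
AB → D lies within R1.
D → AC: restricted closure across fragments reaches AC.
Every dependency is enforceable on the fragments, so the decomposition is dependency-preserving.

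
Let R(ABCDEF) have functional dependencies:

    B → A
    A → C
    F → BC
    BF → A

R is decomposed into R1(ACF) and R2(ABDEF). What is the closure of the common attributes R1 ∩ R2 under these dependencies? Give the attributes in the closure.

ABCF

R1 ∩ R2 = {AF}.
A → C applies, adding C
F → BC applies, adding B
Closure: {ABCF}.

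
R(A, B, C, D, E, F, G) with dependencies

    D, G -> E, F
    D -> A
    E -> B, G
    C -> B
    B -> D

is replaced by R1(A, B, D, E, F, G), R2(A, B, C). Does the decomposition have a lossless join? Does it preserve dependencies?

lossy but dependency-preserving

Lossless test: (A, B)⁺ = {A, B, D}, which is a superkey of neither fragment — lossy.
Dependency preservation: every FD's attributes lie within a single fragment, so each can be enforced locally — preserved.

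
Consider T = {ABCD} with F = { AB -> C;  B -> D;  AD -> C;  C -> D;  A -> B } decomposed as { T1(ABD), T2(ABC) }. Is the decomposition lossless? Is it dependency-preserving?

lossless but not dependency-preserving

Lossless test: (AB)⁺ = {ABCD}, which contains all of one fragment — lossless.
Dependency preservation: the restricted closure of {C} across the fragments never reaches {D}, so C → D cannot be enforced without a join — not preserved.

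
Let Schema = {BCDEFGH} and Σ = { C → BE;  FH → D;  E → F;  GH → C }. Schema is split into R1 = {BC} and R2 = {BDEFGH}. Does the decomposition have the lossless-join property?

Common attributes: R1 ∩ R2 = {B}.
No dependency enlarges {B}, so (B)⁺ = {B}.
The closure contains neither all of R1 = {BC} nor all of R2 = {BDEFGH}, so the common attributes are not a superkey of either fragment. The join is lossy.

No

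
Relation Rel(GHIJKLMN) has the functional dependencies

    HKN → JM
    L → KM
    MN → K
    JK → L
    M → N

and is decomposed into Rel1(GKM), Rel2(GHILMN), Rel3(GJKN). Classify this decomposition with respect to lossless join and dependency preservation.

Lossless test (chase): Rows 1 and 2 agree on M; apply M→N and equate their N entries. Rows 1 and 2 agree on MN; apply MN→K and equate their K entries. No row becomes fully distinguished — the join is lossy.
Dependency preservation: the restricted closure of {HKN} across the fragments never reaches {JM}, so HKN → JM cannot be enforced without a join — not preserved.

lossy and not dependency-preserving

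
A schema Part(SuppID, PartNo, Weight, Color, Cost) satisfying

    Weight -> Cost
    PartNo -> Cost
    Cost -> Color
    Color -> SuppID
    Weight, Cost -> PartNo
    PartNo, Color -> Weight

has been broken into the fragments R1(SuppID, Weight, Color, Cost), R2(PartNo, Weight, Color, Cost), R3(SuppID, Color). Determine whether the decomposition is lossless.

Yes

Chase test. Columns are SuppID, PartNo, Weight, Color, Cost; row i has aⱼ where attribute j ∈ Ri, else bᵢⱼ.
Initial tableau (one row per fragment):
  row 1: a1 b12 a3 a4 a5
  row 2: b21 a2 a3 a4 a5
  row 3: a1 b32 b33 a4 b35
Rows 1 and 2 agree on Color; apply Color→SuppID and equate their SuppID entries.
Rows 1 and 2 agree on Weight, Cost; apply Weight, Cost→PartNo and equate their PartNo entries.
Row 1 is now all distinguished symbols — the join is lossless.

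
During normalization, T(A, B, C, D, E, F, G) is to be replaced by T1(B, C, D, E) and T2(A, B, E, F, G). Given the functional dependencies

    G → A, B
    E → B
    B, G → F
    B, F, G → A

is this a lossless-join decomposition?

Common attributes: T1 ∩ T2 = {B, E}.
No dependency enlarges {B, E}, so (B, E)⁺ = {B, E}.
The closure contains neither all of T1 = {B, C, D, E} nor all of T2 = {A, B, E, F, G}, so the common attributes are not a superkey of either fragment. The join is lossy.

No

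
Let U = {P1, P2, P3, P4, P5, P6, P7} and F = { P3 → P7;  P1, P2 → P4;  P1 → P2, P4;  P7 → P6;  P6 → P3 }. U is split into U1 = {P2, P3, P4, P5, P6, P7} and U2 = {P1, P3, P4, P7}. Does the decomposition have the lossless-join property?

No

Common attributes: U1 ∩ U2 = {P3, P4, P7}.
Closure of {P3, P4, P7}: P7 → P6 applies, adding P6. So (P3, P4, P7)⁺ = {P3, P4, P6, P7}.
The closure contains neither all of U1 = {P2, P3, P4, P5, P6, P7} nor all of U2 = {P1, P3, P4, P7}, so the common attributes are not a superkey of either fragment. The join is lossy.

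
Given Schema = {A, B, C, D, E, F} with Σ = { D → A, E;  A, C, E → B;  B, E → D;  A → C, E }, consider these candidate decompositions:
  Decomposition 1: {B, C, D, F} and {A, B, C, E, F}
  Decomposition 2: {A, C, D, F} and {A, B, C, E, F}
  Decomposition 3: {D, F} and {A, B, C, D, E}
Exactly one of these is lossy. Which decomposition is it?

Decomposition 1: common = {B, C, F}, closure = {B, C, F} → lossy.
Decomposition 2: common = {A, C, F}, closure = {A, B, C, D, E, F} → lossless.
Decomposition 3: common = {D}, closure = {A, B, C, D, E} → lossless.

Decomposition 1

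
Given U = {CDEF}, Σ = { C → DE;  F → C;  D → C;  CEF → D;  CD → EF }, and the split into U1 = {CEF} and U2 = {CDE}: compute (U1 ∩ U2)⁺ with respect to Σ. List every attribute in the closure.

CDEF

U1 ∩ U2 = {CE}.
C → DE applies, adding D
CD → EF applies, adding F
Closure: {CDEF}.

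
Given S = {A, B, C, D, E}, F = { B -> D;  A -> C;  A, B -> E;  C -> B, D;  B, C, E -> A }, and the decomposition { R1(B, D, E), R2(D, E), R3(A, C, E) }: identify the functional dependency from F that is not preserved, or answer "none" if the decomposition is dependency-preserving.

Check C → B, D: no single fragment contains all of {B, C, D}, and the restricted closure of {C} across the fragments never reaches {B, D}.
B → D is preserved.
A → C is preserved.
A, B → E is preserved.
B, C, E → A is preserved.

C -> B, D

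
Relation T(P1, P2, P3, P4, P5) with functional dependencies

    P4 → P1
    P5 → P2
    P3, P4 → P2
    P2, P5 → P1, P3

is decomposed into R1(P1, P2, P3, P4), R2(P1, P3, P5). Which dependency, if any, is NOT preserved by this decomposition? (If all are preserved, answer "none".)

P5 → P2

Check P5 → P2: no single fragment contains all of {P2, P5}, and the restricted closure of {P5} across the fragments never reaches {P2}.
P4 → P1 is preserved.
P3, P4 → P2 is preserved.
P2, P5 → P1, P3 is preserved.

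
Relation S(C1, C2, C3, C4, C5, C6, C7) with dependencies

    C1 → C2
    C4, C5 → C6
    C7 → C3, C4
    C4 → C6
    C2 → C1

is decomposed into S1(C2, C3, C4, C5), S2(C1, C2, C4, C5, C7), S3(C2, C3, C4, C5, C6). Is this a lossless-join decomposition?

Chase test. Columns are C1, C2, C3, C4, C5, C6, C7; row i has aⱼ where attribute j ∈ Si, else bᵢⱼ.
Initial tableau (one row per fragment):
  row 1: b11 a2 a3 a4 a5 b16 b17
  row 2: a1 a2 b23 a4 a5 b26 a7
  row 3: b31 a2 a3 a4 a5 a6 b37
Rows 1 and 2 agree on C4, C5; apply C4, C5→C6 and equate their C6 entries.
Rows 1 and 3 agree on C4, C5; apply C4, C5→C6 and equate their C6 entries.
Rows 1 and 2 agree on C2; apply C2→C1 and equate their C1 entries.
Rows 1 and 3 agree on C2; apply C2→C1 and equate their C1 entries.
No row becomes fully distinguished — the join is lossy.

No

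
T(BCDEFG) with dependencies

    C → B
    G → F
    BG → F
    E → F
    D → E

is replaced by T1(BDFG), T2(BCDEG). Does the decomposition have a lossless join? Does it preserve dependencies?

Lossless test: (BDG)⁺ = {BDEFG}, which contains all of one fragment — lossless.
Dependency preservation: the restricted closure of {E} across the fragments never reaches {F}, so E → F cannot be enforced without a join — not preserved.

lossless but not dependency-preserving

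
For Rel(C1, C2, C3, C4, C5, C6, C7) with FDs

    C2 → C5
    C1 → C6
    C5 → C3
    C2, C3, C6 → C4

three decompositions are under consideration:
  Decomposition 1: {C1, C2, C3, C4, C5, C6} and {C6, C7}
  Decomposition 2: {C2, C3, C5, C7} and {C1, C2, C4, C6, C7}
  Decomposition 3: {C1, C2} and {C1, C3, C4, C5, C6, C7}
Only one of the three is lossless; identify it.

Decomposition 2

Decomposition 1: common = {C6}, closure = {C6} → lossy.
Decomposition 2: common = {C2, C7}, closure = {C2, C3, C5, C7} → lossless.
Decomposition 3: common = {C1}, closure = {C1, C6} → lossy.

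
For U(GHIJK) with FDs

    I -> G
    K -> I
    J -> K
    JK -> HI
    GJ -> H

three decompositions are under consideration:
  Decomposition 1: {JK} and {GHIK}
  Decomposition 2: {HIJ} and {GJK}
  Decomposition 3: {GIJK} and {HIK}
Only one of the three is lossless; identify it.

Decomposition 2

Decomposition 1: common = {K}, closure = {GIK} → lossy.
Decomposition 2: common = {J}, closure = {GHIJK} → lossless.
Decomposition 3: common = {IK}, closure = {GIK} → lossy.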